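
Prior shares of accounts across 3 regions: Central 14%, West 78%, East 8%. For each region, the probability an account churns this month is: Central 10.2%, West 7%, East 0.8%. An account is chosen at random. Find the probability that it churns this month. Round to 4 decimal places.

0.0695

Unnormalized posteriors (prior × likelihood):
  Central: 0.14 × 0.102 = 0.01428
  West: 0.78 × 0.07 = 0.0546
  East: 0.08 × 0.008 = 0.00064
P(churn) = 0.01428 + 0.0546 + 0.00064 = 0.06952 → 0.0695.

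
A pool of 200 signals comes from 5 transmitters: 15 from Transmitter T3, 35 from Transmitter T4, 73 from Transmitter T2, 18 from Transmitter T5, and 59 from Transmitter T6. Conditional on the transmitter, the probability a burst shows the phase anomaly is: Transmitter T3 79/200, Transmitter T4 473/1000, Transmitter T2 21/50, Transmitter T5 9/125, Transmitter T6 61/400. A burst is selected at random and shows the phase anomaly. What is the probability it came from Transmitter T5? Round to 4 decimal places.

Prior × likelihood for each hypothesis:
  Transmitter T3: 0.075 × 0.395 = 0.029625
  Transmitter T4: 0.175 × 0.473 = 0.082775
  Transmitter T2: 0.365 × 0.42 = 0.1533
  Transmitter T5: 0.09 × 0.072 = 0.00648
  Transmitter T6: 0.295 × 0.1525 = 0.0449875
Sum = 0.3171675.
P(Transmitter T5 | evidence) = 0.00648 / 0.3171675 ≈ 0.0204.

0.0204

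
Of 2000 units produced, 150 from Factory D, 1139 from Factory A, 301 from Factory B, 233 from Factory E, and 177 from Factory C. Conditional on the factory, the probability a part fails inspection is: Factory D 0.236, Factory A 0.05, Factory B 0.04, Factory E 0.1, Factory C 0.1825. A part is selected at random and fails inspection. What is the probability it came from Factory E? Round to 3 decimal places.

Unnormalized posteriors (prior × likelihood):
  Factory D: 0.075 × 0.236 = 0.0177
  Factory A: 0.5695 × 0.05 = 0.028475
  Factory B: 0.1505 × 0.04 = 0.00602
  Factory E: 0.1165 × 0.1 = 0.01165
  Factory C: 0.0885 × 0.1825 = 0.01615125
Normalizing constant = 0.07999625.
P(Factory E | evidence) = 0.01165 / 0.07999625 ≈ 0.146.

0.146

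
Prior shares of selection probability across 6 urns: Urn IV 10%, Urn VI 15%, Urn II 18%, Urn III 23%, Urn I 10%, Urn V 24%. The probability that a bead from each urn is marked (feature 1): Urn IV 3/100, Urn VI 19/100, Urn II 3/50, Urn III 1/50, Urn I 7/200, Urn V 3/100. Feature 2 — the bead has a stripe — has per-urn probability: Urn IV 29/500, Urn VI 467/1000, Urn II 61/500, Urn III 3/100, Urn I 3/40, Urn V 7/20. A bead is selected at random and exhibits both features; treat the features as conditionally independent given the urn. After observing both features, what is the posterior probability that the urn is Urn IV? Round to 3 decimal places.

0.010

Unnormalized posteriors (prior × likelihood):
  Urn IV: 0.1 × 0.03 × 0.058 = 0.000174
  Urn VI: 0.15 × 0.19 × 0.467 = 0.0133095
  Urn II: 0.18 × 0.06 × 0.122 = 0.0013176
  Urn III: 0.23 × 0.02 × 0.03 = 0.000138
  Urn I: 0.1 × 0.035 × 0.075 = 0.0002625
  Urn V: 0.24 × 0.03 × 0.35 = 0.00252
Normalizing constant = 0.0177216.
P(Urn IV | evidence) = 0.000174 / 0.0177216 ≈ 0.010.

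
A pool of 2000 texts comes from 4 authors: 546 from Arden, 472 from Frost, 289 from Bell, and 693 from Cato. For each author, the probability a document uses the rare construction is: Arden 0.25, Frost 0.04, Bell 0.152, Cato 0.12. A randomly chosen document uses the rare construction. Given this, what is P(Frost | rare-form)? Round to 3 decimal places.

Unnormalized posteriors (prior × likelihood):
  Arden: 0.273 × 0.25 = 0.06825
  Frost: 0.236 × 0.04 = 0.00944
  Bell: 0.1445 × 0.152 = 0.021964
  Cato: 0.3465 × 0.12 = 0.04158
Normalizing constant = 0.141234.
P(Frost | evidence) = 0.00944 / 0.141234 ≈ 0.067.

0.067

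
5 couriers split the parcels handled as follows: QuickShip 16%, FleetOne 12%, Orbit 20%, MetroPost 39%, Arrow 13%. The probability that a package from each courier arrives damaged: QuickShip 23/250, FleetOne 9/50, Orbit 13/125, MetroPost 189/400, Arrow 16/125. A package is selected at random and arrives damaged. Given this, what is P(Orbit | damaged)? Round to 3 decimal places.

By Bayes' rule, posterior ∝ prior × likelihood:
  QuickShip: 0.16 × 0.092 = 0.01472
  FleetOne: 0.12 × 0.18 = 0.0216
  Orbit: 0.2 × 0.104 = 0.0208
  MetroPost: 0.39 × 0.4725 = 0.184275
  Arrow: 0.13 × 0.128 = 0.01664
Normalizing constant = 0.258035.
P(Orbit | evidence) = 0.0208 / 0.258035 ≈ 0.081.

0.081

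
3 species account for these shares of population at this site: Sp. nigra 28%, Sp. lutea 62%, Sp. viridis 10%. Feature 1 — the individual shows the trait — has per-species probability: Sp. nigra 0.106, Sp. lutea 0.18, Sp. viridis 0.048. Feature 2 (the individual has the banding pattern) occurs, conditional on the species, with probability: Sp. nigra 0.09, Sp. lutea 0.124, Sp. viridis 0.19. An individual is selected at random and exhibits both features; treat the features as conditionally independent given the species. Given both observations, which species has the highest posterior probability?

Prior × likelihood for each hypothesis:
  Sp. nigra: 0.28 × 0.106 × 0.09 = 0.0026712
  Sp. lutea: 0.62 × 0.18 × 0.124 = 0.0138384
  Sp. viridis: 0.1 × 0.048 × 0.19 = 0.000912
Total = 0.0174216.
Largest term belongs to Sp. lutea, so Sp. lutea is most probable.

Sp. lutea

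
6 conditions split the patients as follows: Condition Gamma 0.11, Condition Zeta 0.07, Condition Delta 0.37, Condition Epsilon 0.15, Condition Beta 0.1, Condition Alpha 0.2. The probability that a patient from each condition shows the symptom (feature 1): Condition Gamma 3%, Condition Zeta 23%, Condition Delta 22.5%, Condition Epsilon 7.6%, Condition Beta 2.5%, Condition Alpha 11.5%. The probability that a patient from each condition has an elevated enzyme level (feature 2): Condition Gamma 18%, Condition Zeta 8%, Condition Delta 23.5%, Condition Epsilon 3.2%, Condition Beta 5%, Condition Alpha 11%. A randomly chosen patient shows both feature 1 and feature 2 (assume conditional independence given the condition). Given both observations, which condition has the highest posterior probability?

Condition Delta

Unnormalized posteriors (prior × likelihood):
  Condition Gamma: 0.11 × 0.03 × 0.18 = 0.000594
  Condition Zeta: 0.07 × 0.23 × 0.08 = 0.001288
  Condition Delta: 0.37 × 0.225 × 0.235 = 0.01956375
  Condition Epsilon: 0.15 × 0.076 × 0.032 = 0.0003648
  Condition Beta: 0.1 × 0.025 × 0.05 = 0.000125
  Condition Alpha: 0.2 × 0.115 × 0.11 = 0.00253
Normalizing constant = 0.02446555.
Largest term belongs to Condition Delta, so Condition Delta is most probable.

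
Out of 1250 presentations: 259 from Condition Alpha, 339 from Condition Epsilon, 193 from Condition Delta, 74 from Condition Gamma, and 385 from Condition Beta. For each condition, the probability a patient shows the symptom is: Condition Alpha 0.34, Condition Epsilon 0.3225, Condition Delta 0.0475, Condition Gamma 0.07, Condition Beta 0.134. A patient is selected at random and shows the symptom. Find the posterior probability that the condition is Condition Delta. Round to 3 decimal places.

Compute prior × likelihood for every hypothesis:
  Condition Alpha: 0.2072 × 0.34 = 0.070448
  Condition Epsilon: 0.2712 × 0.3225 = 0.087462
  Condition Delta: 0.1544 × 0.0475 = 0.007334
  Condition Gamma: 0.0592 × 0.07 = 0.004144
  Condition Beta: 0.308 × 0.134 = 0.041272
Normalizing constant = 0.21066.
P(Condition Delta | evidence) = 0.007334 / 0.21066 ≈ 0.035.

0.035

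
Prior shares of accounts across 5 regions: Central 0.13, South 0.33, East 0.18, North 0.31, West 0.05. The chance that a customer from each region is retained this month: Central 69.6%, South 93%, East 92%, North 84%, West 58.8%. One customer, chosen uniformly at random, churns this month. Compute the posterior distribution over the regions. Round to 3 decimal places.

Taking complements, P(churn | each) = Central 0.304, South 0.07, East 0.08, North 0.16, West 0.412.
By Bayes' rule, posterior ∝ prior × likelihood:
  Central: 0.13 × 0.304 = 0.03952
  South: 0.33 × 0.07 = 0.0231
  East: 0.18 × 0.08 = 0.0144
  North: 0.31 × 0.16 = 0.0496
  West: 0.05 × 0.412 = 0.0206
Sum = 0.14722.
P(Central | churn) = 0.03952/0.14722 ≈ 0.268
P(South | churn) = 0.0231/0.14722 ≈ 0.157
P(East | churn) = 0.0144/0.14722 ≈ 0.098
P(North | churn) = 0.0496/0.14722 ≈ 0.337
P(West | churn) = 0.0206/0.14722 ≈ 0.140

Central 0.268, South 0.157, East 0.098, North 0.337, West 0.140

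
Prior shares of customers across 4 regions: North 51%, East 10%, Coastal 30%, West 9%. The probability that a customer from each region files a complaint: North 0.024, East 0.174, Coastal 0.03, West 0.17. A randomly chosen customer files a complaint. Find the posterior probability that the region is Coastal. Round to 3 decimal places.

By Bayes' rule, posterior ∝ prior × likelihood:
  North: 0.51 × 0.024 = 0.01224
  East: 0.1 × 0.174 = 0.0174
  Coastal: 0.3 × 0.03 = 0.009
  West: 0.09 × 0.17 = 0.0153
Sum = 0.05394.
P(Coastal | evidence) = 0.009 / 0.05394 ≈ 0.167.

0.167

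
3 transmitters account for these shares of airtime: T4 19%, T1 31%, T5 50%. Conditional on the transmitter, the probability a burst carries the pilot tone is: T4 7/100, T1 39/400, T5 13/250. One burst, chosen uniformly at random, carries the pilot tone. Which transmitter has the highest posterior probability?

T1

Unnormalized posteriors (prior × likelihood):
  T4: 0.19 × 0.07 = 0.0133
  T1: 0.31 × 0.0975 = 0.030225
  T5: 0.5 × 0.052 = 0.026
Total = 0.069525.
Largest term belongs to T1, so T1 is most probable.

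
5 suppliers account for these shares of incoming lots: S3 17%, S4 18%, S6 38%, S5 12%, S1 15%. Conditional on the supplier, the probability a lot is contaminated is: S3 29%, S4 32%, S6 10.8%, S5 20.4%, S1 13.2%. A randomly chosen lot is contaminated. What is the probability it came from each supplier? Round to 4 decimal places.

Unnormalized posteriors (prior × likelihood):
  S3: 0.17 × 0.29 = 0.0493
  S4: 0.18 × 0.32 = 0.0576
  S6: 0.38 × 0.108 = 0.04104
  S5: 0.12 × 0.204 = 0.02448
  S1: 0.15 × 0.132 = 0.0198
Sum = 0.19222.
P(S3 | contaminated) = 0.0493/0.19222 ≈ 0.2565
P(S4 | contaminated) = 0.0576/0.19222 ≈ 0.2997
P(S6 | contaminated) = 0.04104/0.19222 ≈ 0.2135
P(S5 | contaminated) = 0.02448/0.19222 ≈ 0.1274
P(S1 | contaminated) = 0.0198/0.19222 ≈ 0.1030
(Check: 0.2565+0.2997+0.2135+0.1274+0.1030 = 1.0001.)

S3 0.2565, S4 0.2997, S6 0.2135, S5 0.1274, S1 0.1030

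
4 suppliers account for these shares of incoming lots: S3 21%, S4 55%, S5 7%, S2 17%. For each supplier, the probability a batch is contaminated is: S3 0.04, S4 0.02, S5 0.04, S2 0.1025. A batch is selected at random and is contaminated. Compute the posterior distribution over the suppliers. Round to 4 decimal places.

Unnormalized posteriors (prior × likelihood):
  S3: 0.21 × 0.04 = 0.0084
  S4: 0.55 × 0.02 = 0.011
  S5: 0.07 × 0.04 = 0.0028
  S2: 0.17 × 0.1025 = 0.017425
Normalizing constant = 0.039625.
P(S3 | contaminated) = 0.0084/0.039625 ≈ 0.2120
P(S4 | contaminated) = 0.011/0.039625 ≈ 0.2776
P(S5 | contaminated) = 0.0028/0.039625 ≈ 0.0707
P(S2 | contaminated) = 0.017425/0.039625 ≈ 0.4397

S3 0.2120, S4 0.2776, S5 0.0707, S2 0.4397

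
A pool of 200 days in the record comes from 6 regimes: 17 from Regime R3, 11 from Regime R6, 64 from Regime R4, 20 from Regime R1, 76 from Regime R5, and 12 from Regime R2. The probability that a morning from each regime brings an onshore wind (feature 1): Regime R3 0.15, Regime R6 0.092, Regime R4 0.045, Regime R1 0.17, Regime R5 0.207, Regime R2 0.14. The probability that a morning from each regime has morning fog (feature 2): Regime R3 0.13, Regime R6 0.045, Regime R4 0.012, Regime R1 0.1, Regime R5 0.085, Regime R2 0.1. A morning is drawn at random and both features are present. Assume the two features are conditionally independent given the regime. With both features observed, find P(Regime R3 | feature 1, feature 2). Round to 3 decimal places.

By Bayes' rule, posterior ∝ prior × likelihood:
  Regime R3: 0.085 × 0.15 × 0.13 = 0.0016575
  Regime R6: 0.055 × 0.092 × 0.045 = 0.0002277
  Regime R4: 0.32 × 0.045 × 0.012 = 0.0001728
  Regime R1: 0.1 × 0.17 × 0.1 = 0.0017
  Regime R5: 0.38 × 0.207 × 0.085 = 0.0066861
  Regime R2: 0.06 × 0.14 × 0.1 = 0.00084
Sum = 0.0112841.
P(Regime R3 | evidence) = 0.0016575 / 0.0112841 ≈ 0.147.

0.147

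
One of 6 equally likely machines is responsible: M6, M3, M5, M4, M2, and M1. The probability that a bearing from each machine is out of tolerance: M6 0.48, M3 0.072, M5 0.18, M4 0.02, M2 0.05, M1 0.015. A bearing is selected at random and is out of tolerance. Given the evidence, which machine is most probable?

With a uniform prior (1/6 each), posterior ∝ likelihood:
  M6: 0.48
  M3: 0.072
  M5: 0.18
  M4: 0.02
  M2: 0.05
  M1: 0.015
Total = 0.817.
Largest term belongs to M6, so M6 is most probable.

M6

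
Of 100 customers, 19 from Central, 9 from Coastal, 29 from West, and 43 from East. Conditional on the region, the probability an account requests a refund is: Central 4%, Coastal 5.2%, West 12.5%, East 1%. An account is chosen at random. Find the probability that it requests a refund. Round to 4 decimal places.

0.0528

Unnormalized posteriors (prior × likelihood):
  Central: 0.19 × 0.04 = 0.0076
  Coastal: 0.09 × 0.052 = 0.00468
  West: 0.29 × 0.125 = 0.03625
  East: 0.43 × 0.01 = 0.0043
P(refund) = 0.0076 + 0.00468 + 0.03625 + 0.0043 = 0.05283 → 0.0528.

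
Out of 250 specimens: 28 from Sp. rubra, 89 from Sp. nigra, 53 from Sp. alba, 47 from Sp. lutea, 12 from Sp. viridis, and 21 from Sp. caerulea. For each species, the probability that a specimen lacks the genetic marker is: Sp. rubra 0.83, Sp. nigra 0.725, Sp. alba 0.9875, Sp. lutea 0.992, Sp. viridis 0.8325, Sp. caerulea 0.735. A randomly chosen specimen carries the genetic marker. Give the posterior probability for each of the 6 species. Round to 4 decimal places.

Taking complements, P(marker | each) = Sp. rubra 0.17, Sp. nigra 0.275, Sp. alba 0.0125, Sp. lutea 0.008, Sp. viridis 0.1675, Sp. caerulea 0.265.
Unnormalized posteriors (prior × likelihood):
  Sp. rubra: 0.112 × 0.17 = 0.01904
  Sp. nigra: 0.356 × 0.275 = 0.0979
  Sp. alba: 0.212 × 0.0125 = 0.00265
  Sp. lutea: 0.188 × 0.008 = 0.001504
  Sp. viridis: 0.048 × 0.1675 = 0.00804
  Sp. caerulea: 0.084 × 0.265 = 0.02226
Sum = 0.151394.
P(Sp. rubra | marker) = 0.01904/0.151394 ≈ 0.1258
P(Sp. nigra | marker) = 0.0979/0.151394 ≈ 0.6467
P(Sp. alba | marker) = 0.00265/0.151394 ≈ 0.0175
P(Sp. lutea | marker) = 0.001504/0.151394 ≈ 0.0099
P(Sp. viridis | marker) = 0.00804/0.151394 ≈ 0.0531
P(Sp. caerulea | marker) = 0.02226/0.151394 ≈ 0.1470
(Check: 0.1258+0.6467+0.0175+0.0099+0.0531+0.1470 = 1.0000.)

Sp. rubra 0.1258, Sp. nigra 0.6467, Sp. alba 0.0175, Sp. lutea 0.0099, Sp. viridis 0.0531, Sp. caerulea 0.1470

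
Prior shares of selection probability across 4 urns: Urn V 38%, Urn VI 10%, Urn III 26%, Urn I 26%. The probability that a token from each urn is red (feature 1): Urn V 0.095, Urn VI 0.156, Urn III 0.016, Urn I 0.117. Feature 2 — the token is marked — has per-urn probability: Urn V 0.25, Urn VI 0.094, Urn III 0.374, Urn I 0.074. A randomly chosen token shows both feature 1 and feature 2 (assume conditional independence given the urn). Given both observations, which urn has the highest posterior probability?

Unnormalized posteriors (prior × likelihood):
  Urn V: 0.38 × 0.095 × 0.25 = 0.009025
  Urn VI: 0.1 × 0.156 × 0.094 = 0.0014664
  Urn III: 0.26 × 0.016 × 0.374 = 0.00155584
  Urn I: 0.26 × 0.117 × 0.074 = 0.00225108
Total = 0.01429832.
Largest term belongs to Urn V, so Urn V is most probable.

Urn V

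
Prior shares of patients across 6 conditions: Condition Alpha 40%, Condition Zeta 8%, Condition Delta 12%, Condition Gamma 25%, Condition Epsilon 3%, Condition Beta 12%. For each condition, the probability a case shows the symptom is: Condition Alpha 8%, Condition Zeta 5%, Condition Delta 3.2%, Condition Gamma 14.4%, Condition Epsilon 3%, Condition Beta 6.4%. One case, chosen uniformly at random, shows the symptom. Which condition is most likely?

Unnormalized posteriors (prior × likelihood):
  Condition Alpha: 0.4 × 0.08 = 0.032
  Condition Zeta: 0.08 × 0.05 = 0.004
  Condition Delta: 0.12 × 0.032 = 0.00384
  Condition Gamma: 0.25 × 0.144 = 0.036
  Condition Epsilon: 0.03 × 0.03 = 0.0009
  Condition Beta: 0.12 × 0.064 = 0.00768
Sum = 0.08442.
Largest term belongs to Condition Gamma, so Condition Gamma is most probable.

Condition Gamma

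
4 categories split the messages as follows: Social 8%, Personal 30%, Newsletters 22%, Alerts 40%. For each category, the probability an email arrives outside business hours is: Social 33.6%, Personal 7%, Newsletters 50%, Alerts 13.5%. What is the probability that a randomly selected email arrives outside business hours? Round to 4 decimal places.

0.2119

Prior × likelihood for each hypothesis:
  Social: 0.08 × 0.336 = 0.02688
  Personal: 0.3 × 0.07 = 0.021
  Newsletters: 0.22 × 0.5 = 0.11
  Alerts: 0.4 × 0.135 = 0.054
P(off-hours) = 0.02688 + 0.021 + 0.11 + 0.054 = 0.21188 → 0.2119.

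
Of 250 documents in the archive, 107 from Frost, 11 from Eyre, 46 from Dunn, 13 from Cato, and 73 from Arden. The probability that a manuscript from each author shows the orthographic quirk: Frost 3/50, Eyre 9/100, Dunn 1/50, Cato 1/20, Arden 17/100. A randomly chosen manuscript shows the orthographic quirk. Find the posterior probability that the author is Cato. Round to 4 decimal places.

0.0304

Prior × likelihood for each hypothesis:
  Frost: 0.428 × 0.06 = 0.02568
  Eyre: 0.044 × 0.09 = 0.00396
  Dunn: 0.184 × 0.02 = 0.00368
  Cato: 0.052 × 0.05 = 0.0026
  Arden: 0.292 × 0.17 = 0.04964
Sum = 0.08556.
P(Cato | evidence) = 0.0026 / 0.08556 ≈ 0.0304.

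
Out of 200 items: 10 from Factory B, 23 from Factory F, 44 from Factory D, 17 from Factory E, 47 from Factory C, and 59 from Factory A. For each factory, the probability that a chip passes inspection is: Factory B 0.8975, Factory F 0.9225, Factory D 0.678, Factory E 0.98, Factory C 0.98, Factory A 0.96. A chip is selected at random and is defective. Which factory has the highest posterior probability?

Taking complements, P(defective | each) = Factory B 0.1025, Factory F 0.0775, Factory D 0.322, Factory E 0.02, Factory C 0.02, Factory A 0.04.
Prior × likelihood for each hypothesis:
  Factory B: 0.05 × 0.1025 = 0.005125
  Factory F: 0.115 × 0.0775 = 0.0089125
  Factory D: 0.22 × 0.322 = 0.07084
  Factory E: 0.085 × 0.02 = 0.0017
  Factory C: 0.235 × 0.02 = 0.0047
  Factory A: 0.295 × 0.04 = 0.0118
Sum = 0.1030775.
Largest term belongs to Factory D, so Factory D is most probable.

Factory D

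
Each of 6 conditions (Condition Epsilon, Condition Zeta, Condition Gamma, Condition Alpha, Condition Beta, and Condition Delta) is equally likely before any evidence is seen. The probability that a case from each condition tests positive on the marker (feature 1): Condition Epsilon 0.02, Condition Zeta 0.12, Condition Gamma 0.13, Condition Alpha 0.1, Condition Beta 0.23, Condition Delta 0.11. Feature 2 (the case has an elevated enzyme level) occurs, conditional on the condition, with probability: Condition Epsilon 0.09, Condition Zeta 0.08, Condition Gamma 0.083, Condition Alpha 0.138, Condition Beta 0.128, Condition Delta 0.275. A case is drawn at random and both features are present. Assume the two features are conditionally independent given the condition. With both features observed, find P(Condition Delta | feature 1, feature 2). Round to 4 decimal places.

With a uniform prior (1/6 each), posterior ∝ likelihood:
  Condition Epsilon: 0.02 × 0.09 = 0.0018
  Condition Zeta: 0.12 × 0.08 = 0.0096
  Condition Gamma: 0.13 × 0.083 = 0.01079
  Condition Alpha: 0.1 × 0.138 = 0.0138
  Condition Beta: 0.23 × 0.128 = 0.02944
  Condition Delta: 0.11 × 0.275 = 0.03025
Normalizing constant = 0.09568.
P(Condition Delta | evidence) = 0.03025 / 0.09568 ≈ 0.3162.

0.3162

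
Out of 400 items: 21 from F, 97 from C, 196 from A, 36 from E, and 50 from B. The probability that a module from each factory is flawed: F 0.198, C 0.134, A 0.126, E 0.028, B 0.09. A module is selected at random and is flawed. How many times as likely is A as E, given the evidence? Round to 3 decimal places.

Prior × likelihood for each hypothesis:
  F: 0.0525 × 0.198 = 0.010395
  C: 0.2425 × 0.134 = 0.032495
  A: 0.49 × 0.126 = 0.06174
  E: 0.09 × 0.028 = 0.00252
  B: 0.125 × 0.09 = 0.01125
Total = 0.1184.
The ratio is 0.06174 / 0.00252 (the normalizer cancels) = 24.500.

24.500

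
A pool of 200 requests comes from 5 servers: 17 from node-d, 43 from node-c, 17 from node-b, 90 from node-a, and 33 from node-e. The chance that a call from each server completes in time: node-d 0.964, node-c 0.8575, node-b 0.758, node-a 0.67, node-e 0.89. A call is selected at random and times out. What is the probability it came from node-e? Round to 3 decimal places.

0.082

Taking complements, P(timeout | each) = node-d 0.036, node-c 0.1425, node-b 0.242, node-a 0.33, node-e 0.11.
Unnormalized posteriors (prior × likelihood):
  node-d: 0.085 × 0.036 = 0.00306
  node-c: 0.215 × 0.1425 = 0.0306375
  node-b: 0.085 × 0.242 = 0.02057
  node-a: 0.45 × 0.33 = 0.1485
  node-e: 0.165 × 0.11 = 0.01815
Normalizing constant = 0.2209175.
P(node-e | evidence) = 0.01815 / 0.2209175 ≈ 0.082.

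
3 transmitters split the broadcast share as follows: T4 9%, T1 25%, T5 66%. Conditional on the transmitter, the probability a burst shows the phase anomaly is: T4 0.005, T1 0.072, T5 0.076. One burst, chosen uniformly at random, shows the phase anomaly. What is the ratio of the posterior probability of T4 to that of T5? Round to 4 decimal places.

0.0090

Prior × likelihood for each hypothesis:
  T4: 0.09 × 0.005 = 0.00045
  T1: 0.25 × 0.072 = 0.018
  T5: 0.66 × 0.076 = 0.05016
Sum = 0.06861.
The ratio is 0.00045 / 0.05016 (the normalizer cancels) = 0.0090.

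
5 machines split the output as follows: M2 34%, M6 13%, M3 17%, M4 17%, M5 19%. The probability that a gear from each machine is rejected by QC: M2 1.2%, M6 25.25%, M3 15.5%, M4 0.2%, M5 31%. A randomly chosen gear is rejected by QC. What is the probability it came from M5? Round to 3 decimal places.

0.481

By Bayes' rule, posterior ∝ prior × likelihood:
  M2: 0.34 × 0.012 = 0.00408
  M6: 0.13 × 0.2525 = 0.032825
  M3: 0.17 × 0.155 = 0.02635
  M4: 0.17 × 0.002 = 0.00034
  M5: 0.19 × 0.31 = 0.0589
Sum = 0.122495.
P(M5 | evidence) = 0.0589 / 0.122495 ≈ 0.481.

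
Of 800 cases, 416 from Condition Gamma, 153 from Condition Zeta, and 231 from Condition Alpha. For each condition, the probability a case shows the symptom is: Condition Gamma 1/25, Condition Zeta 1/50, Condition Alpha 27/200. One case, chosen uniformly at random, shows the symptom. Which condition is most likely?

Compute prior × likelihood for every hypothesis:
  Condition Gamma: 0.52 × 0.04 = 0.0208
  Condition Zeta: 0.19125 × 0.02 = 0.003825
  Condition Alpha: 0.28875 × 0.135 = 0.03898125
Total = 0.06360625.
Largest term belongs to Condition Alpha, so Condition Alpha is most probable.

Condition Alpha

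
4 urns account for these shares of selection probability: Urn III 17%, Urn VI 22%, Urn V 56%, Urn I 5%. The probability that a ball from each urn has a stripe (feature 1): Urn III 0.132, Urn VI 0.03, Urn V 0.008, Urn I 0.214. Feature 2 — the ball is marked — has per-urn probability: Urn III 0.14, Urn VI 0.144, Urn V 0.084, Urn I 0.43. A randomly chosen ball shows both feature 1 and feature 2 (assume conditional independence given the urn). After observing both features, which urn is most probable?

Urn I

By Bayes' rule, posterior ∝ prior × likelihood:
  Urn III: 0.17 × 0.132 × 0.14 = 0.0031416
  Urn VI: 0.22 × 0.03 × 0.144 = 0.0009504
  Urn V: 0.56 × 0.008 × 0.084 = 0.00037632
  Urn I: 0.05 × 0.214 × 0.43 = 0.004601
Normalizing constant = 0.00906932.
Largest term belongs to Urn I, so Urn I is most probable.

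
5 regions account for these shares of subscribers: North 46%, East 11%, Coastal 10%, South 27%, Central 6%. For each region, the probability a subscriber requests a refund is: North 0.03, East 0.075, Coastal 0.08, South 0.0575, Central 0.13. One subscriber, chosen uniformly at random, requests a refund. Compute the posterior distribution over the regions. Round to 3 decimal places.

North 0.259, East 0.155, Coastal 0.150, South 0.291, Central 0.146

Compute prior × likelihood for every hypothesis:
  North: 0.46 × 0.03 = 0.0138
  East: 0.11 × 0.075 = 0.00825
  Coastal: 0.1 × 0.08 = 0.008
  South: 0.27 × 0.0575 = 0.015525
  Central: 0.06 × 0.13 = 0.0078
Sum = 0.053375.
P(North | refund) = 0.0138/0.053375 ≈ 0.259
P(East | refund) = 0.00825/0.053375 ≈ 0.155
P(Coastal | refund) = 0.008/0.053375 ≈ 0.150
P(South | refund) = 0.015525/0.053375 ≈ 0.291
P(Central | refund) = 0.0078/0.053375 ≈ 0.146
(Check: 0.259+0.155+0.150+0.291+0.146 = 1.001.)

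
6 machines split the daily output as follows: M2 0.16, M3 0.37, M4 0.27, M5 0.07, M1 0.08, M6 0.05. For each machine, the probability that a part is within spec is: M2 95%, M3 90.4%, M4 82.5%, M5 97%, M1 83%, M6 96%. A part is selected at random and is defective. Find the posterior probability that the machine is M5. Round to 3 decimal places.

Taking complements, P(defective | each) = M2 0.05, M3 0.096, M4 0.175, M5 0.03, M1 0.17, M6 0.04.
By Bayes' rule, posterior ∝ prior × likelihood:
  M2: 0.16 × 0.05 = 0.008
  M3: 0.37 × 0.096 = 0.03552
  M4: 0.27 × 0.175 = 0.04725
  M5: 0.07 × 0.03 = 0.0021
  M1: 0.08 × 0.17 = 0.0136
  M6: 0.05 × 0.04 = 0.002
Sum = 0.10847.
P(M5 | evidence) = 0.0021 / 0.10847 ≈ 0.019.

0.019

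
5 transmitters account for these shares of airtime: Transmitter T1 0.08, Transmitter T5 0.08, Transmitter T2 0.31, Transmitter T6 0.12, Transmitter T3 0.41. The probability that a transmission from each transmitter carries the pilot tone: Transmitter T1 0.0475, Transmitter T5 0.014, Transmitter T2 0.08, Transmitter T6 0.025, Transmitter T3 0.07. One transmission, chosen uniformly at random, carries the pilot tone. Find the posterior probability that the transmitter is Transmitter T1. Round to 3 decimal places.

Unnormalized posteriors (prior × likelihood):
  Transmitter T1: 0.08 × 0.0475 = 0.0038
  Transmitter T5: 0.08 × 0.014 = 0.00112
  Transmitter T2: 0.31 × 0.08 = 0.0248
  Transmitter T6: 0.12 × 0.025 = 0.003
  Transmitter T3: 0.41 × 0.07 = 0.0287
Normalizing constant = 0.06142.
P(Transmitter T1 | evidence) = 0.0038 / 0.06142 ≈ 0.062.

0.062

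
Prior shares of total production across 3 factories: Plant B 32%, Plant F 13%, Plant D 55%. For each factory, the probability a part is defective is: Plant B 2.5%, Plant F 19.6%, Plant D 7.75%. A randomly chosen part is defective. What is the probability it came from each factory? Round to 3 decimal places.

By Bayes' rule, posterior ∝ prior × likelihood:
  Plant B: 0.32 × 0.025 = 0.008
  Plant F: 0.13 × 0.196 = 0.02548
  Plant D: 0.55 × 0.0775 = 0.042625
Sum = 0.076105.
P(Plant B | defective) = 0.008/0.076105 ≈ 0.105
P(Plant F | defective) = 0.02548/0.076105 ≈ 0.335
P(Plant D | defective) = 0.042625/0.076105 ≈ 0.560
(Check: 0.105+0.335+0.560 = 1.000.)

Plant B 0.105, Plant F 0.335, Plant D 0.560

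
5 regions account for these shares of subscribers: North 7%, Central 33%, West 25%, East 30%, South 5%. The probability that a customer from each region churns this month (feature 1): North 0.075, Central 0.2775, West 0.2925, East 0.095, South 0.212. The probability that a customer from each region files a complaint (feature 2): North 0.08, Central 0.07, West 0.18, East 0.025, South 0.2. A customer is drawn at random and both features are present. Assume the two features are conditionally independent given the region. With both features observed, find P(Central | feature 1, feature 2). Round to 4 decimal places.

By Bayes' rule, posterior ∝ prior × likelihood:
  North: 0.07 × 0.075 × 0.08 = 0.00042
  Central: 0.33 × 0.2775 × 0.07 = 0.00641025
  West: 0.25 × 0.2925 × 0.18 = 0.0131625
  East: 0.3 × 0.095 × 0.025 = 0.0007125
  South: 0.05 × 0.212 × 0.2 = 0.00212
Sum = 0.02282525.
P(Central | evidence) = 0.00641025 / 0.02282525 ≈ 0.2808.

0.2808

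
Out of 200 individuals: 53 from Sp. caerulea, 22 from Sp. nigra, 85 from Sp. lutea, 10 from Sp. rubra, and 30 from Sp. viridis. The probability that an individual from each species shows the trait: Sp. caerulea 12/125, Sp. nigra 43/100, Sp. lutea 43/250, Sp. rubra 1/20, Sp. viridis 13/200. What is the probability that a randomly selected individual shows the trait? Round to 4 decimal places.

Prior × likelihood for each hypothesis:
  Sp. caerulea: 0.265 × 0.096 = 0.02544
  Sp. nigra: 0.11 × 0.43 = 0.0473
  Sp. lutea: 0.425 × 0.172 = 0.0731
  Sp. rubra: 0.05 × 0.05 = 0.0025
  Sp. viridis: 0.15 × 0.065 = 0.00975
P(trait) = 0.02544 + 0.0473 + 0.0731 + 0.0025 + 0.00975 = 0.15809 → 0.1581.

0.1581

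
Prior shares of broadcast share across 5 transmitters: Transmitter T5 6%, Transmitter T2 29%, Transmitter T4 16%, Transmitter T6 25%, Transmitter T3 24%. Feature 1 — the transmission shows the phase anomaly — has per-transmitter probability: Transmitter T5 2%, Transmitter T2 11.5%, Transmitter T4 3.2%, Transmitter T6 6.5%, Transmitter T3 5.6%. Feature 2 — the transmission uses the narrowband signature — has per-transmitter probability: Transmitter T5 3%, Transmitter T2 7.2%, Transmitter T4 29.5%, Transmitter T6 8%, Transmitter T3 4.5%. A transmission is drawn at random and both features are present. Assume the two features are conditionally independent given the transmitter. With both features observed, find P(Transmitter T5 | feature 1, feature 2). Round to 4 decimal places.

Compute prior × likelihood for every hypothesis:
  Transmitter T5: 0.06 × 0.02 × 0.03 = 0.000036
  Transmitter T2: 0.29 × 0.115 × 0.072 = 0.0024012
  Transmitter T4: 0.16 × 0.032 × 0.295 = 0.0015104
  Transmitter T6: 0.25 × 0.065 × 0.08 = 0.0013
  Transmitter T3: 0.24 × 0.056 × 0.045 = 0.0006048
Sum = 0.0058524.
P(Transmitter T5 | evidence) = 0.000036 / 0.0058524 ≈ 0.0062.

0.0062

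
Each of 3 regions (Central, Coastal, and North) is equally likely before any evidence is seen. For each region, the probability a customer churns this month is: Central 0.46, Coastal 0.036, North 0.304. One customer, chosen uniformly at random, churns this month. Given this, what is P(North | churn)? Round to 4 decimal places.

Since the prior is uniform, the posterior is proportional to the likelihood:
  Central: 0.46
  Coastal: 0.036
  North: 0.304
Total = 0.8.
P(North | evidence) = 0.304 / 0.8 ≈ 0.3800.

0.3800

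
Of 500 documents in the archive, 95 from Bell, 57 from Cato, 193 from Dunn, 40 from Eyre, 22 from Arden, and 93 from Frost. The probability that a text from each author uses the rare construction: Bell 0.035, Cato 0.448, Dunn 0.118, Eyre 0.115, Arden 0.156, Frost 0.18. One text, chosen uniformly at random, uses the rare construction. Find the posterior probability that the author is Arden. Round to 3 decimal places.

0.045

By Bayes' rule, posterior ∝ prior × likelihood:
  Bell: 0.19 × 0.035 = 0.00665
  Cato: 0.114 × 0.448 = 0.051072
  Dunn: 0.386 × 0.118 = 0.045548
  Eyre: 0.08 × 0.115 = 0.0092
  Arden: 0.044 × 0.156 = 0.006864
  Frost: 0.186 × 0.18 = 0.03348
Sum = 0.152814.
P(Arden | evidence) = 0.006864 / 0.152814 ≈ 0.045.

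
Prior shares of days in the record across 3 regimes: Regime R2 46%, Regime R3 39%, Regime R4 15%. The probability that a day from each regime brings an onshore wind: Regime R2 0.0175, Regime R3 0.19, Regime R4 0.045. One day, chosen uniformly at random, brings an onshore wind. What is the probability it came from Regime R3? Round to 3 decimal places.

By Bayes' rule, posterior ∝ prior × likelihood:
  Regime R2: 0.46 × 0.0175 = 0.00805
  Regime R3: 0.39 × 0.19 = 0.0741
  Regime R4: 0.15 × 0.045 = 0.00675
Sum = 0.0889.
P(Regime R3 | evidence) = 0.0741 / 0.0889 ≈ 0.834.

0.834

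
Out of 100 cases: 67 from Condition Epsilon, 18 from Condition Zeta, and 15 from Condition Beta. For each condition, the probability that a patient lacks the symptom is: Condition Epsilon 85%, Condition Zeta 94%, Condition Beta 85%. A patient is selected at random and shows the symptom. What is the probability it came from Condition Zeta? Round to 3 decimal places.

0.081

Taking complements, P(symptomatic | each) = Condition Epsilon 0.15, Condition Zeta 0.06, Condition Beta 0.15.
Compute prior × likelihood for every hypothesis:
  Condition Epsilon: 0.67 × 0.15 = 0.1005
  Condition Zeta: 0.18 × 0.06 = 0.0108
  Condition Beta: 0.15 × 0.15 = 0.0225
Total = 0.1338.
P(Condition Zeta | evidence) = 0.0108 / 0.1338 ≈ 0.081.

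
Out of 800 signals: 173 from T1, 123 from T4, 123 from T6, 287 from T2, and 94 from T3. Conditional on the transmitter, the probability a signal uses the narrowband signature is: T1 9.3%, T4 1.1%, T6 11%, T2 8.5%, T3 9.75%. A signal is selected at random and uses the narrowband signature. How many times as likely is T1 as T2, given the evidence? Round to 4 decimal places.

Compute prior × likelihood for every hypothesis:
  T1: 0.21625 × 0.093 = 0.02011125
  T4: 0.15375 × 0.011 = 0.00169125
  T6: 0.15375 × 0.11 = 0.0169125
  T2: 0.35875 × 0.085 = 0.03049375
  T3: 0.1175 × 0.0975 = 0.01145625
Sum = 0.080665.
The ratio is 0.02011125 / 0.03049375 (the normalizer cancels) = 0.6595.

0.6595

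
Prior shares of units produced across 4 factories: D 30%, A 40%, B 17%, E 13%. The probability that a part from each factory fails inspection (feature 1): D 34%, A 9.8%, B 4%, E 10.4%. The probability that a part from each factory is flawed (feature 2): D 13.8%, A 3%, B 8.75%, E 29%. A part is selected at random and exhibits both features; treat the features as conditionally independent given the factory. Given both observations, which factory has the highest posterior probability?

By Bayes' rule, posterior ∝ prior × likelihood:
  D: 0.3 × 0.34 × 0.138 = 0.014076
  A: 0.4 × 0.098 × 0.03 = 0.001176
  B: 0.17 × 0.04 × 0.0875 = 0.000595
  E: 0.13 × 0.104 × 0.29 = 0.0039208
Sum = 0.0197678.
Largest term belongs to D, so D is most probable.

D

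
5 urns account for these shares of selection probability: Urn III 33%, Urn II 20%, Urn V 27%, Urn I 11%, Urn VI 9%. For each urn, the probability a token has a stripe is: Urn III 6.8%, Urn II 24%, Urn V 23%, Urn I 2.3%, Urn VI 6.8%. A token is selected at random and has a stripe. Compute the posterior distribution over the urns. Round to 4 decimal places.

Urn III 0.1589, Urn II 0.3400, Urn V 0.4398, Urn I 0.0179, Urn VI 0.0433

Prior × likelihood for each hypothesis:
  Urn III: 0.33 × 0.068 = 0.02244
  Urn II: 0.2 × 0.24 = 0.048
  Urn V: 0.27 × 0.23 = 0.0621
  Urn I: 0.11 × 0.023 = 0.00253
  Urn VI: 0.09 × 0.068 = 0.00612
Sum = 0.14119.
P(Urn III | striped) = 0.02244/0.14119 ≈ 0.1589
P(Urn II | striped) = 0.048/0.14119 ≈ 0.3400
P(Urn V | striped) = 0.0621/0.14119 ≈ 0.4398
P(Urn I | striped) = 0.00253/0.14119 ≈ 0.0179
P(Urn VI | striped) = 0.00612/0.14119 ≈ 0.0433
(Check: 0.1589+0.3400+0.4398+0.0179+0.0433 = 0.9999.)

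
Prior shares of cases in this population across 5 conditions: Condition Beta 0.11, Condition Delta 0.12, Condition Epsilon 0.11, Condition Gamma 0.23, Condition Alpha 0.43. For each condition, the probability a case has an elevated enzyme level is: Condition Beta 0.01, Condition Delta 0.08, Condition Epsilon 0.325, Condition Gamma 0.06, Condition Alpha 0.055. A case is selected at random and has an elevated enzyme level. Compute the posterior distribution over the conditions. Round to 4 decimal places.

Condition Beta 0.0131, Condition Delta 0.1144, Condition Epsilon 0.4261, Condition Gamma 0.1645, Condition Alpha 0.2819

By Bayes' rule, posterior ∝ prior × likelihood:
  Condition Beta: 0.11 × 0.01 = 0.0011
  Condition Delta: 0.12 × 0.08 = 0.0096
  Condition Epsilon: 0.11 × 0.325 = 0.03575
  Condition Gamma: 0.23 × 0.06 = 0.0138
  Condition Alpha: 0.43 × 0.055 = 0.02365
Normalizing constant = 0.0839.
P(Condition Beta | elevated) = 0.0011/0.0839 ≈ 0.0131
P(Condition Delta | elevated) = 0.0096/0.0839 ≈ 0.1144
P(Condition Epsilon | elevated) = 0.03575/0.0839 ≈ 0.4261
P(Condition Gamma | elevated) = 0.0138/0.0839 ≈ 0.1645
P(Condition Alpha | elevated) = 0.02365/0.0839 ≈ 0.2819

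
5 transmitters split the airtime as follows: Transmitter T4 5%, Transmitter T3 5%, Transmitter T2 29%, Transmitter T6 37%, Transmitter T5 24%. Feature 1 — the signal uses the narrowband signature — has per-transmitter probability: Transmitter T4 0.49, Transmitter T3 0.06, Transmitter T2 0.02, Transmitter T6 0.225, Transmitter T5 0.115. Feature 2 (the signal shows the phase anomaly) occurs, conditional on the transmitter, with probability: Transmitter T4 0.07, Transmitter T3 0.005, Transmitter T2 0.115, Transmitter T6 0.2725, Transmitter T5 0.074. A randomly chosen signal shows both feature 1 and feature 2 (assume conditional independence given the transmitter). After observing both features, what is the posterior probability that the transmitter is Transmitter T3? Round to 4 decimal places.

By Bayes' rule, posterior ∝ prior × likelihood:
  Transmitter T4: 0.05 × 0.49 × 0.07 = 0.001715
  Transmitter T3: 0.05 × 0.06 × 0.005 = 0.000015
  Transmitter T2: 0.29 × 0.02 × 0.115 = 0.000667
  Transmitter T6: 0.37 × 0.225 × 0.2725 = 0.022685625
  Transmitter T5: 0.24 × 0.115 × 0.074 = 0.0020424
Sum = 0.027125025.
P(Transmitter T3 | evidence) = 0.000015 / 0.027125025 ≈ 0.0006.

0.0006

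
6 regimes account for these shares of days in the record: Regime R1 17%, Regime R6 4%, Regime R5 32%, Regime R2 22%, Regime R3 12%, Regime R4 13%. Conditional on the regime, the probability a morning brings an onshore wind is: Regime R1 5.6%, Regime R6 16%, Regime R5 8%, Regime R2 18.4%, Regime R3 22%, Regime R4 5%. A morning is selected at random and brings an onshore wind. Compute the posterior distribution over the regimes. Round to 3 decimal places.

Regime R1 0.083, Regime R6 0.056, Regime R5 0.223, Regime R2 0.352, Regime R3 0.230, Regime R4 0.057

Prior × likelihood for each hypothesis:
  Regime R1: 0.17 × 0.056 = 0.00952
  Regime R6: 0.04 × 0.16 = 0.0064
  Regime R5: 0.32 × 0.08 = 0.0256
  Regime R2: 0.22 × 0.184 = 0.04048
  Regime R3: 0.12 × 0.22 = 0.0264
  Regime R4: 0.13 × 0.05 = 0.0065
Normalizing constant = 0.1149.
P(Regime R1 | onshore) = 0.00952/0.1149 ≈ 0.083
P(Regime R6 | onshore) = 0.0064/0.1149 ≈ 0.056
P(Regime R5 | onshore) = 0.0256/0.1149 ≈ 0.223
P(Regime R2 | onshore) = 0.04048/0.1149 ≈ 0.352
P(Regime R3 | onshore) = 0.0264/0.1149 ≈ 0.230
P(Regime R4 | onshore) = 0.0065/0.1149 ≈ 0.057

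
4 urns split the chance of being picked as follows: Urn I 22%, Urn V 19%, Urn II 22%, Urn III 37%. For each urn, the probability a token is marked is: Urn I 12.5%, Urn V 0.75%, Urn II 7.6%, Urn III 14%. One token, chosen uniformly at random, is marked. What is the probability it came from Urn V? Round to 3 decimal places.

0.015

Unnormalized posteriors (prior × likelihood):
  Urn I: 0.22 × 0.125 = 0.0275
  Urn V: 0.19 × 0.0075 = 0.001425
  Urn II: 0.22 × 0.076 = 0.01672
  Urn III: 0.37 × 0.14 = 0.0518
Normalizing constant = 0.097445.
P(Urn V | evidence) = 0.001425 / 0.097445 ≈ 0.015.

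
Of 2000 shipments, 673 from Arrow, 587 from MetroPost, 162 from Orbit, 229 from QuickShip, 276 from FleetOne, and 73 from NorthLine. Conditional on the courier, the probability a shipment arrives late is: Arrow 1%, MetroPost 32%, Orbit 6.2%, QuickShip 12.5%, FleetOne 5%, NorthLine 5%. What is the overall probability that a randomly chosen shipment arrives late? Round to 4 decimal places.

0.1253

Prior × likelihood for each hypothesis:
  Arrow: 0.3365 × 0.01 = 0.003365
  MetroPost: 0.2935 × 0.32 = 0.09392
  Orbit: 0.081 × 0.062 = 0.005022
  QuickShip: 0.1145 × 0.125 = 0.0143125
  FleetOne: 0.138 × 0.05 = 0.0069
  NorthLine: 0.0365 × 0.05 = 0.001825
P(late) = 0.003365 + 0.09392 + 0.005022 + 0.0143125 + 0.0069 + 0.001825 = 0.1253445 → 0.1253.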